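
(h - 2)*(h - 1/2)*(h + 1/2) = h^3 - 2*h^2 - h/4 + 1/2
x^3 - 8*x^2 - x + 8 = (x - 8)*(x - 1)*(x + 1)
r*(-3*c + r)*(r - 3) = -3*c*r^2 + 9*c*r + r^3 - 3*r^2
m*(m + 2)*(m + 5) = m^3 + 7*m^2 + 10*m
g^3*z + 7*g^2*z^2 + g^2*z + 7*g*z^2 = g*(g + 7*z)*(g*z + z)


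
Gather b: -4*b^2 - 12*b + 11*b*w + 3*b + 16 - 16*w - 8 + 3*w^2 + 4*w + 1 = -4*b^2 + b*(11*w - 9) + 3*w^2 - 12*w + 9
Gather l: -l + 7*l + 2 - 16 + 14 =6*l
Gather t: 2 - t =2 - t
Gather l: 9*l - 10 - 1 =9*l - 11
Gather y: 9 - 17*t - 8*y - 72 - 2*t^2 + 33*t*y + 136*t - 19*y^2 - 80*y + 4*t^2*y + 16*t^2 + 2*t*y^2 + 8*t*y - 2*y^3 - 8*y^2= 14*t^2 + 119*t - 2*y^3 + y^2*(2*t - 27) + y*(4*t^2 + 41*t - 88) - 63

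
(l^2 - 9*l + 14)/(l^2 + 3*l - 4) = (l^2 - 9*l + 14)/(l^2 + 3*l - 4)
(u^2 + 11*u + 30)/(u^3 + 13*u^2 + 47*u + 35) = (u + 6)/(u^2 + 8*u + 7)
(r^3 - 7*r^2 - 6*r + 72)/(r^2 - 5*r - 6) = (r^2 - r - 12)/(r + 1)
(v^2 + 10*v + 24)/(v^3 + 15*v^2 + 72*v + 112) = (v + 6)/(v^2 + 11*v + 28)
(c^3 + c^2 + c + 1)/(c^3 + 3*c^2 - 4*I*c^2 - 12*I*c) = (c^3 + c^2 + c + 1)/(c*(c^2 + c*(3 - 4*I) - 12*I))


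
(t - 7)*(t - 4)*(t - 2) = t^3 - 13*t^2 + 50*t - 56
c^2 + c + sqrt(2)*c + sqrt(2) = (c + 1)*(c + sqrt(2))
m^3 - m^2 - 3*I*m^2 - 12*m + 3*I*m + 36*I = (m - 4)*(m + 3)*(m - 3*I)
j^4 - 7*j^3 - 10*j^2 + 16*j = j*(j - 8)*(j - 1)*(j + 2)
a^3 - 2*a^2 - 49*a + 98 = (a - 7)*(a - 2)*(a + 7)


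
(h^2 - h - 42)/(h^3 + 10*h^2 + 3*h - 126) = (h - 7)/(h^2 + 4*h - 21)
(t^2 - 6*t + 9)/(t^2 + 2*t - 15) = (t - 3)/(t + 5)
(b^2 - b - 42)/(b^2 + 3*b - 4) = (b^2 - b - 42)/(b^2 + 3*b - 4)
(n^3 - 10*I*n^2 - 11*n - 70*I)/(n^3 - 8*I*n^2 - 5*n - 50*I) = (n - 7*I)/(n - 5*I)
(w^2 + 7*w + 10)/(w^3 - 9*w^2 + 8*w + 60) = (w + 5)/(w^2 - 11*w + 30)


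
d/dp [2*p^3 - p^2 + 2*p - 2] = 6*p^2 - 2*p + 2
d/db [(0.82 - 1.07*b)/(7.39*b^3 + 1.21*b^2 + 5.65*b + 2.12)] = (15.8146*b^3 - 16.8847*b^2 - 1.9844*b - 6.9014)/(54.6121*b^6 + 17.8838*b^5 + 84.9711*b^4 + 45.0066*b^3 + 37.0529*b^2 + 23.956*b + 4.4944)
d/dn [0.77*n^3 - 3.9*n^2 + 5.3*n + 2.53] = 2.31*n^2 - 7.8*n + 5.3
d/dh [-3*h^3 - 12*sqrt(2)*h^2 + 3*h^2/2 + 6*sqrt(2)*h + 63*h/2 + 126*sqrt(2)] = -9*h^2 - 24*sqrt(2)*h + 3*h + 6*sqrt(2) + 63/2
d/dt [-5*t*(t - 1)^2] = 5*(1 - 3*t)*(t - 1)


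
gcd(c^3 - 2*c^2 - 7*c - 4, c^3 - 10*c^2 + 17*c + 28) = c^2 - 3*c - 4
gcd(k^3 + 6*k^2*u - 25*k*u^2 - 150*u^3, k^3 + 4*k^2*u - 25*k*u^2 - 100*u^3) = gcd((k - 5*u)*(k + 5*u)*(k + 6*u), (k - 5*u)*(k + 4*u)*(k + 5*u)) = -k^2 + 25*u^2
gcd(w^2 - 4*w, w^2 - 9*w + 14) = 1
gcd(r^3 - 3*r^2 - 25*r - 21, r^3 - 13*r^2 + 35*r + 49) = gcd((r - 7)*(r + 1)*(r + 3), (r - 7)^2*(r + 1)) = r^2 - 6*r - 7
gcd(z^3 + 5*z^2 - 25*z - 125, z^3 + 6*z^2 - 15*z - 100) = z^2 + 10*z + 25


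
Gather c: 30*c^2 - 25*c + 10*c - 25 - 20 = 30*c^2 - 15*c - 45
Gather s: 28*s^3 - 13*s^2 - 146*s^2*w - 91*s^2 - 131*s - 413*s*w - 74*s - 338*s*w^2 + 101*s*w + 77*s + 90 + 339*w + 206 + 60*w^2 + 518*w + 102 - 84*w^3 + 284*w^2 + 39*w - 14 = 28*s^3 + s^2*(-146*w - 104) + s*(-338*w^2 - 312*w - 128) - 84*w^3 + 344*w^2 + 896*w + 384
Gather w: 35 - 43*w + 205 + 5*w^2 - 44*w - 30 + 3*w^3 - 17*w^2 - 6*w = 3*w^3 - 12*w^2 - 93*w + 210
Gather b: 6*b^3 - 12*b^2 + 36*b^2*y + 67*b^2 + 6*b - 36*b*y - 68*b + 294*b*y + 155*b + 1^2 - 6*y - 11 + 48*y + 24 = 6*b^3 + b^2*(36*y + 55) + b*(258*y + 93) + 42*y + 14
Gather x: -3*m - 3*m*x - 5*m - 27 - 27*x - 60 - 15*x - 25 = -8*m + x*(-3*m - 42) - 112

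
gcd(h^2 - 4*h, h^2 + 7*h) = h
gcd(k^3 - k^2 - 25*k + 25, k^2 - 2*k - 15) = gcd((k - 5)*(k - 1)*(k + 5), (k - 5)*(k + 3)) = k - 5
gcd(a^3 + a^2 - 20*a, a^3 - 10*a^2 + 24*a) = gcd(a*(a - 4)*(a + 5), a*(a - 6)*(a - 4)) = a^2 - 4*a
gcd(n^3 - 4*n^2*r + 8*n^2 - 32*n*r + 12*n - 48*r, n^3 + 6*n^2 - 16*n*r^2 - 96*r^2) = -n^2 + 4*n*r - 6*n + 24*r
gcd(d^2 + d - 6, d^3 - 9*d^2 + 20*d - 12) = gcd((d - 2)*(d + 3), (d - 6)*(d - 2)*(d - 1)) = d - 2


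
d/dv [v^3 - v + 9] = 3*v^2 - 1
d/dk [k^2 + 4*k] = 2*k + 4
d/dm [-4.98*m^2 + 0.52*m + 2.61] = 0.52 - 9.96*m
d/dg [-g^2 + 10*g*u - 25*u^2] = -2*g + 10*u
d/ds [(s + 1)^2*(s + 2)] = (s + 1)*(3*s + 5)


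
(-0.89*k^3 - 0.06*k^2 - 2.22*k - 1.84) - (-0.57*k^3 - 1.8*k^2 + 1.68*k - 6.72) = -0.32*k^3 + 1.74*k^2 - 3.9*k + 4.88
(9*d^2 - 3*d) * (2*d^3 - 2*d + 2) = 18*d^5 - 6*d^4 - 18*d^3 + 24*d^2 - 6*d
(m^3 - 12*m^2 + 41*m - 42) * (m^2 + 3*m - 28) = m^5 - 9*m^4 - 23*m^3 + 417*m^2 - 1274*m + 1176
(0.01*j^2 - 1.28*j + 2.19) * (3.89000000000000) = 0.0389*j^2 - 4.9792*j + 8.5191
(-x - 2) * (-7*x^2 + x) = 7*x^3 + 13*x^2 - 2*x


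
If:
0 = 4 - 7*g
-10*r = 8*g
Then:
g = 4/7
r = -16/35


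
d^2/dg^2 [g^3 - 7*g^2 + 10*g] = 6*g - 14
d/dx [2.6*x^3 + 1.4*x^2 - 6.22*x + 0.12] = 7.8*x^2 + 2.8*x - 6.22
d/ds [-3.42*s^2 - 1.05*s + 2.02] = -6.84*s - 1.05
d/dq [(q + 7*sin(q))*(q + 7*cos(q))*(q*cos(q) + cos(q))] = -(q + 1)*(q + 7*sin(q))*(7*sin(q) - 1)*cos(q) + (q + 1)*(q + 7*cos(q))*(7*cos(q) + 1)*cos(q) - (q + 7*sin(q))*(q + 7*cos(q))*(q*sin(q) - sqrt(2)*cos(q + pi/4))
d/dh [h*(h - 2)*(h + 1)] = 3*h^2 - 2*h - 2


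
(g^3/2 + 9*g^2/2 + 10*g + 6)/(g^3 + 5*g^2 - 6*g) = (g^2 + 3*g + 2)/(2*g*(g - 1))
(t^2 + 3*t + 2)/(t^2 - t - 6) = (t + 1)/(t - 3)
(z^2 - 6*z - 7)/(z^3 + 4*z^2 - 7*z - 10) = (z - 7)/(z^2 + 3*z - 10)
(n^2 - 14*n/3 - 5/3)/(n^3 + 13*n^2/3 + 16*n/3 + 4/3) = (n - 5)/(n^2 + 4*n + 4)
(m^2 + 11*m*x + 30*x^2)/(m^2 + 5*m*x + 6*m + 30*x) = (m + 6*x)/(m + 6)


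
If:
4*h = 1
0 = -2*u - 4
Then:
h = 1/4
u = -2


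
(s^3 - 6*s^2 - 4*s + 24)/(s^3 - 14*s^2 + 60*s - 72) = (s + 2)/(s - 6)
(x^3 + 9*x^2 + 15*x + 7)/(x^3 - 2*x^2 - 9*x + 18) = (x^3 + 9*x^2 + 15*x + 7)/(x^3 - 2*x^2 - 9*x + 18)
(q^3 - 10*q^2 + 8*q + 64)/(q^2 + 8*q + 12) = (q^2 - 12*q + 32)/(q + 6)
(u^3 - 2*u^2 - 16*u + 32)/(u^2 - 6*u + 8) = u + 4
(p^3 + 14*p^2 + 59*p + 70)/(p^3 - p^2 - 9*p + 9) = (p^3 + 14*p^2 + 59*p + 70)/(p^3 - p^2 - 9*p + 9)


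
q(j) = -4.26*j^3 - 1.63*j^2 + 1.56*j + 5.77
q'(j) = -12.78*j^2 - 3.26*j + 1.56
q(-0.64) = 5.22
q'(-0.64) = -1.59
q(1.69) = -16.81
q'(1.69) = -40.45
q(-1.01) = 6.92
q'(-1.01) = -8.18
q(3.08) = -129.36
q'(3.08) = -129.72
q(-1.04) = 7.18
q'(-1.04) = -8.87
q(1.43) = -7.79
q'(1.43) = -29.24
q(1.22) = -2.49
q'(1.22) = -21.44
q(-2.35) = 48.39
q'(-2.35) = -61.36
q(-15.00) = 13993.12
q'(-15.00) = -2825.04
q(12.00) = -7571.51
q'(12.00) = -1877.88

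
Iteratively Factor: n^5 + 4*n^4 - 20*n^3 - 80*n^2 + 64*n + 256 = (n + 4)*(n^4 - 20*n^2 + 64) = (n - 2)*(n + 4)*(n^3 + 2*n^2 - 16*n - 32) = (n - 2)*(n + 4)^2*(n^2 - 2*n - 8) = (n - 4)*(n - 2)*(n + 4)^2*(n + 2)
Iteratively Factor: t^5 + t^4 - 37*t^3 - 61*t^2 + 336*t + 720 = (t + 3)*(t^4 - 2*t^3 - 31*t^2 + 32*t + 240) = (t + 3)^2*(t^3 - 5*t^2 - 16*t + 80) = (t + 3)^2*(t + 4)*(t^2 - 9*t + 20) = (t - 5)*(t + 3)^2*(t + 4)*(t - 4)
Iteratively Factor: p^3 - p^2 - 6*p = (p)*(p^2 - p - 6) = p*(p - 3)*(p + 2)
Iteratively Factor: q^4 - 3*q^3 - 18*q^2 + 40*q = (q + 4)*(q^3 - 7*q^2 + 10*q) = q*(q + 4)*(q^2 - 7*q + 10) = q*(q - 5)*(q + 4)*(q - 2)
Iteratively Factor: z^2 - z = (z - 1)*(z)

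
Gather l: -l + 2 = 2 - l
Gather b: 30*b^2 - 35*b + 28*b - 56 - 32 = 30*b^2 - 7*b - 88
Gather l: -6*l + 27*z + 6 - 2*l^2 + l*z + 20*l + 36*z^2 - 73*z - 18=-2*l^2 + l*(z + 14) + 36*z^2 - 46*z - 12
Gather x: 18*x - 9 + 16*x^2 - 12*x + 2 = 16*x^2 + 6*x - 7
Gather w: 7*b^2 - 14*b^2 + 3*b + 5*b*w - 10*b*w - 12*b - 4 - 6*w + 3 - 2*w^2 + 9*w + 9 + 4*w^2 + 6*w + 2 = -7*b^2 - 9*b + 2*w^2 + w*(9 - 5*b) + 10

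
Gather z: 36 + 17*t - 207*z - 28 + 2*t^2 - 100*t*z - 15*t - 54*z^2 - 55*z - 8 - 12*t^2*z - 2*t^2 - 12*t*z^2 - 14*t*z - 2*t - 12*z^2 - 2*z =z^2*(-12*t - 66) + z*(-12*t^2 - 114*t - 264)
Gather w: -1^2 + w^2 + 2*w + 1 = w^2 + 2*w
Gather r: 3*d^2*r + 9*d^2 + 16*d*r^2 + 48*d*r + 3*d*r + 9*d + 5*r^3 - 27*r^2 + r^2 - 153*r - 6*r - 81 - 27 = 9*d^2 + 9*d + 5*r^3 + r^2*(16*d - 26) + r*(3*d^2 + 51*d - 159) - 108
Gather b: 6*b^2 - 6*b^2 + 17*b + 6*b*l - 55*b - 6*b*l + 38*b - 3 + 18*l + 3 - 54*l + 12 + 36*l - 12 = 0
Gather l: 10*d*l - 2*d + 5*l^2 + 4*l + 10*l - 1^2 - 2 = -2*d + 5*l^2 + l*(10*d + 14) - 3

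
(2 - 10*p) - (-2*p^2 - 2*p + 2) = 2*p^2 - 8*p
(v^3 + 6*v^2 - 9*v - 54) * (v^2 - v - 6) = v^5 + 5*v^4 - 21*v^3 - 81*v^2 + 108*v + 324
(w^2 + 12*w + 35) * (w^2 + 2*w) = w^4 + 14*w^3 + 59*w^2 + 70*w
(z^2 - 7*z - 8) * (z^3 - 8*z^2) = z^5 - 15*z^4 + 48*z^3 + 64*z^2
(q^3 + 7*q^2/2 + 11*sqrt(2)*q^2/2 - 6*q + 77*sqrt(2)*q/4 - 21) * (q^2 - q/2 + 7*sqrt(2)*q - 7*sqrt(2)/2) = q^5 + 3*q^4 + 25*sqrt(2)*q^4/2 + 75*sqrt(2)*q^3/2 + 277*q^3/4 - 511*sqrt(2)*q^2/8 + 213*q^2 - 126*sqrt(2)*q - 497*q/4 + 147*sqrt(2)/2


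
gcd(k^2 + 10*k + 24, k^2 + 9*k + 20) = k + 4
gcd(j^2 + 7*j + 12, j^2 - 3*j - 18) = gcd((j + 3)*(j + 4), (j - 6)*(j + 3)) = j + 3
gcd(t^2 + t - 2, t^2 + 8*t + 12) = t + 2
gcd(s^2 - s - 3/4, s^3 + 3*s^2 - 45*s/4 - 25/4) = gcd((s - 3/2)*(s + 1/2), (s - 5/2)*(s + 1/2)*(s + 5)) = s + 1/2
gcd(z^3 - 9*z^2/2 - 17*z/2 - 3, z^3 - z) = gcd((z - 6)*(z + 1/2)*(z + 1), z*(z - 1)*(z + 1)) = z + 1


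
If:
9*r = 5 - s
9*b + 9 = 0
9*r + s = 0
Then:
No Solution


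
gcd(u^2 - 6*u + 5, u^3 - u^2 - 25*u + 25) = u^2 - 6*u + 5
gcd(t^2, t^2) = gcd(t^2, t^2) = t^2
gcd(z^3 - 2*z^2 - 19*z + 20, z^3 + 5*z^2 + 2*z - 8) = z^2 + 3*z - 4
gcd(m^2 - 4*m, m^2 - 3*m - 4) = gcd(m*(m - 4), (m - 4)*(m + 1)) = m - 4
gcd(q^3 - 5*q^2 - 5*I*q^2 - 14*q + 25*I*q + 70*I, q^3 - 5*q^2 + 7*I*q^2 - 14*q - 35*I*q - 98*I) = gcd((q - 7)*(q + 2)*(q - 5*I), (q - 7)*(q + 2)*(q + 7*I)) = q^2 - 5*q - 14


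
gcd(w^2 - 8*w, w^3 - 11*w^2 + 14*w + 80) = w - 8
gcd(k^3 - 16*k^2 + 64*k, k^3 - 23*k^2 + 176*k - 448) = k^2 - 16*k + 64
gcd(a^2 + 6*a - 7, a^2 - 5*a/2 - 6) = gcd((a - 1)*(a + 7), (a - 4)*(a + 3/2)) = 1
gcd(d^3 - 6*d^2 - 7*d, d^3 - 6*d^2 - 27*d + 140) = d - 7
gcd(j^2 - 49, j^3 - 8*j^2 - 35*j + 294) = j - 7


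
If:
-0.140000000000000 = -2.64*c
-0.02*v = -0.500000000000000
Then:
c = 0.05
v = 25.00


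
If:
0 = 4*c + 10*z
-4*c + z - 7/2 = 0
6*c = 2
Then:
No Solution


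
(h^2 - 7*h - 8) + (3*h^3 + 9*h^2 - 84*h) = 3*h^3 + 10*h^2 - 91*h - 8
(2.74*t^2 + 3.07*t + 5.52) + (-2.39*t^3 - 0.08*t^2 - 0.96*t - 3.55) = -2.39*t^3 + 2.66*t^2 + 2.11*t + 1.97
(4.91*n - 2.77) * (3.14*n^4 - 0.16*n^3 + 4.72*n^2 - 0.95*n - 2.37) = 15.4174*n^5 - 9.4834*n^4 + 23.6184*n^3 - 17.7389*n^2 - 9.0052*n + 6.5649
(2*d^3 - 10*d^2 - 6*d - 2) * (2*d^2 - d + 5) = 4*d^5 - 22*d^4 + 8*d^3 - 48*d^2 - 28*d - 10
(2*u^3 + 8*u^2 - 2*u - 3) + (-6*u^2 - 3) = 2*u^3 + 2*u^2 - 2*u - 6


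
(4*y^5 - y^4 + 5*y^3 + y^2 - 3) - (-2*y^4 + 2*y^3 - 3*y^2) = 4*y^5 + y^4 + 3*y^3 + 4*y^2 - 3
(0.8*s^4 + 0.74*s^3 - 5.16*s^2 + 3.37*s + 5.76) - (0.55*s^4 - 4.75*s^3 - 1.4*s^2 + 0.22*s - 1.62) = 0.25*s^4 + 5.49*s^3 - 3.76*s^2 + 3.15*s + 7.38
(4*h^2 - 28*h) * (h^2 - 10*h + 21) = 4*h^4 - 68*h^3 + 364*h^2 - 588*h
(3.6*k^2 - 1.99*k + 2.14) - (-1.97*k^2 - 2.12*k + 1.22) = 5.57*k^2 + 0.13*k + 0.92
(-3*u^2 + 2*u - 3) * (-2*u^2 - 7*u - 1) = 6*u^4 + 17*u^3 - 5*u^2 + 19*u + 3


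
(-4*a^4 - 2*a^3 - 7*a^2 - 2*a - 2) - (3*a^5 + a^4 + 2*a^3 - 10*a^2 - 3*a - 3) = -3*a^5 - 5*a^4 - 4*a^3 + 3*a^2 + a + 1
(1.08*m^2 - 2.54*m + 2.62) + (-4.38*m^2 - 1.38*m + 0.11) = -3.3*m^2 - 3.92*m + 2.73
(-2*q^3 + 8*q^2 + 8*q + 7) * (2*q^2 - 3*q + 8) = -4*q^5 + 22*q^4 - 24*q^3 + 54*q^2 + 43*q + 56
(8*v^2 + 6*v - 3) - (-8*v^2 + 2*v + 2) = 16*v^2 + 4*v - 5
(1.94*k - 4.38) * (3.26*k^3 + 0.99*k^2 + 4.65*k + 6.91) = 6.3244*k^4 - 12.3582*k^3 + 4.6848*k^2 - 6.9616*k - 30.2658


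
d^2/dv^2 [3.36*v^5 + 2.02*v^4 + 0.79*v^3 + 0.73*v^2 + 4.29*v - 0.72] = 67.2*v^3 + 24.24*v^2 + 4.74*v + 1.46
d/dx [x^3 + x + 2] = 3*x^2 + 1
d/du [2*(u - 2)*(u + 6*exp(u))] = 12*u*exp(u) + 4*u - 12*exp(u) - 4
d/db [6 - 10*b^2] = -20*b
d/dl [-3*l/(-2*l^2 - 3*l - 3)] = 3*(3 - 2*l^2)/(4*l^4 + 12*l^3 + 21*l^2 + 18*l + 9)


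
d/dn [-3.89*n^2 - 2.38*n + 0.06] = -7.78*n - 2.38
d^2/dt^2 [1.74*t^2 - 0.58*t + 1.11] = 3.48000000000000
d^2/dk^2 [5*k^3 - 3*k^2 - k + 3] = 30*k - 6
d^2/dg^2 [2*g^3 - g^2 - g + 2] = 12*g - 2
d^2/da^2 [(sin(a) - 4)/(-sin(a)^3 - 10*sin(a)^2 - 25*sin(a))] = 2*(2*sin(a)^2 - 23*sin(a) - 43 - 26/sin(a) + 80/sin(a)^2 + 100/sin(a)^3)/(sin(a) + 5)^4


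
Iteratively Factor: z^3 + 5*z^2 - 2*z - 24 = (z + 3)*(z^2 + 2*z - 8) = (z - 2)*(z + 3)*(z + 4)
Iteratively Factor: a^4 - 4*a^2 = (a + 2)*(a^3 - 2*a^2) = a*(a + 2)*(a^2 - 2*a) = a*(a - 2)*(a + 2)*(a)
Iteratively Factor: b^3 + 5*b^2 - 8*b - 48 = (b - 3)*(b^2 + 8*b + 16) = (b - 3)*(b + 4)*(b + 4)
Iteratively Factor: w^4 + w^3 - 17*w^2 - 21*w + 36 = (w - 1)*(w^3 + 2*w^2 - 15*w - 36) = (w - 4)*(w - 1)*(w^2 + 6*w + 9) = (w - 4)*(w - 1)*(w + 3)*(w + 3)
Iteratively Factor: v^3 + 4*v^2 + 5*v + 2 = (v + 1)*(v^2 + 3*v + 2) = (v + 1)^2*(v + 2)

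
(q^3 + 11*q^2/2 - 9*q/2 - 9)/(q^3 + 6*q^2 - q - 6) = (q - 3/2)/(q - 1)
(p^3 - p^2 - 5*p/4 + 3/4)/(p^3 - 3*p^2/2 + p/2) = (2*p^2 - p - 3)/(2*p*(p - 1))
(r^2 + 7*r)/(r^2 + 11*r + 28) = r/(r + 4)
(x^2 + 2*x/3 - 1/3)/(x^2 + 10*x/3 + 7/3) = (3*x - 1)/(3*x + 7)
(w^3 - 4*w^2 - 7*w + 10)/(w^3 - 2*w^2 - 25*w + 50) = (w^2 + w - 2)/(w^2 + 3*w - 10)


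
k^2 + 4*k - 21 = (k - 3)*(k + 7)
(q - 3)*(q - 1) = q^2 - 4*q + 3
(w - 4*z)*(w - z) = w^2 - 5*w*z + 4*z^2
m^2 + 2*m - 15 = (m - 3)*(m + 5)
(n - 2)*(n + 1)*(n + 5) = n^3 + 4*n^2 - 7*n - 10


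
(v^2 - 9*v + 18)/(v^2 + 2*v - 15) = (v - 6)/(v + 5)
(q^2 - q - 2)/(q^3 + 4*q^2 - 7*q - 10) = 1/(q + 5)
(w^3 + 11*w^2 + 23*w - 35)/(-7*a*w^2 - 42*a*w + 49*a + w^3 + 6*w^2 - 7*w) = (w + 5)/(-7*a + w)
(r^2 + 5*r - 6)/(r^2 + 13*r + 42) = (r - 1)/(r + 7)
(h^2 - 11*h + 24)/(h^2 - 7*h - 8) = (h - 3)/(h + 1)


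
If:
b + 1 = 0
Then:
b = -1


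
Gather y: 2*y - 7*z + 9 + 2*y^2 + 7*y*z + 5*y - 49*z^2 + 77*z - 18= 2*y^2 + y*(7*z + 7) - 49*z^2 + 70*z - 9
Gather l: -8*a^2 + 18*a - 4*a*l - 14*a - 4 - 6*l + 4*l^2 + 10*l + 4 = -8*a^2 + 4*a + 4*l^2 + l*(4 - 4*a)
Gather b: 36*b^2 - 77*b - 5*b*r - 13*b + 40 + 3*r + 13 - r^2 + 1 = 36*b^2 + b*(-5*r - 90) - r^2 + 3*r + 54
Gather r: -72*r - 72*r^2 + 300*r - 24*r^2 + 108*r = -96*r^2 + 336*r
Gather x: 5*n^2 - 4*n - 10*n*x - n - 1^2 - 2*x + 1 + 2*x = 5*n^2 - 10*n*x - 5*n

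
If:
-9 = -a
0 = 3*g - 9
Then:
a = 9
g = 3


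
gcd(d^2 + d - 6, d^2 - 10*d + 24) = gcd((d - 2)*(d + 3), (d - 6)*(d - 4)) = 1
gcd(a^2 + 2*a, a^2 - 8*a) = a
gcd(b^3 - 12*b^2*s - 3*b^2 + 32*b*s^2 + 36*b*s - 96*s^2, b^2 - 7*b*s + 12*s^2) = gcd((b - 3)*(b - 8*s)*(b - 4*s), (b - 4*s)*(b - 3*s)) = -b + 4*s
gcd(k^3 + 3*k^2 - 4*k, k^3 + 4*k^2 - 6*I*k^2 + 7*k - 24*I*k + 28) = k + 4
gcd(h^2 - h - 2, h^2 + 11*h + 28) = 1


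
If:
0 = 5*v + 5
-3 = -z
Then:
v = -1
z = 3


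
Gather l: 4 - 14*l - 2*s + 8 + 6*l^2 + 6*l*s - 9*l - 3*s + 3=6*l^2 + l*(6*s - 23) - 5*s + 15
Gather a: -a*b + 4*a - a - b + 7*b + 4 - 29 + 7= a*(3 - b) + 6*b - 18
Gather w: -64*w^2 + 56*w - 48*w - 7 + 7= -64*w^2 + 8*w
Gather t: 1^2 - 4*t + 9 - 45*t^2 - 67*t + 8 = -45*t^2 - 71*t + 18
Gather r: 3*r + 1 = 3*r + 1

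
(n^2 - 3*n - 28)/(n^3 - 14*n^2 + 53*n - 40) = (n^2 - 3*n - 28)/(n^3 - 14*n^2 + 53*n - 40)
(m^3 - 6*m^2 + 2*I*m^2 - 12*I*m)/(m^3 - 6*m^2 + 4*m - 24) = m/(m - 2*I)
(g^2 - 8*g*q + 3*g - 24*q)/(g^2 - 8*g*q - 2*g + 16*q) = (g + 3)/(g - 2)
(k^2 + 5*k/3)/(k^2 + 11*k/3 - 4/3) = k*(3*k + 5)/(3*k^2 + 11*k - 4)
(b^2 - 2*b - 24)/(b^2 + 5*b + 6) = (b^2 - 2*b - 24)/(b^2 + 5*b + 6)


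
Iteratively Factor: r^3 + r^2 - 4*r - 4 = (r + 1)*(r^2 - 4) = (r + 1)*(r + 2)*(r - 2)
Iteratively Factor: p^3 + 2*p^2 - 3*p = (p - 1)*(p^2 + 3*p) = p*(p - 1)*(p + 3)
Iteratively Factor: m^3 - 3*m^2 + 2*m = (m - 1)*(m^2 - 2*m) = (m - 2)*(m - 1)*(m)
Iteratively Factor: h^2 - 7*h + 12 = (h - 3)*(h - 4)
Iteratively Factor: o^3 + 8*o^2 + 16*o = (o + 4)*(o^2 + 4*o) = o*(o + 4)*(o + 4)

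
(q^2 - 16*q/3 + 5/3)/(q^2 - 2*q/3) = (3*q^2 - 16*q + 5)/(q*(3*q - 2))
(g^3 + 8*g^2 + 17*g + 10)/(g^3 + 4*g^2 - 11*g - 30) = (g + 1)/(g - 3)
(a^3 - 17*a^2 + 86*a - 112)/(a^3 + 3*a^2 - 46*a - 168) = (a^2 - 10*a + 16)/(a^2 + 10*a + 24)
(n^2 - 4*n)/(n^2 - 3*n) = (n - 4)/(n - 3)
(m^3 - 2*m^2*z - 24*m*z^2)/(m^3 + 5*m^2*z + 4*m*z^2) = (m - 6*z)/(m + z)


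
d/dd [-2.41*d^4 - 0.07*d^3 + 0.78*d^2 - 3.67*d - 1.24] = -9.64*d^3 - 0.21*d^2 + 1.56*d - 3.67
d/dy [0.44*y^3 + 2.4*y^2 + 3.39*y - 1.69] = 1.32*y^2 + 4.8*y + 3.39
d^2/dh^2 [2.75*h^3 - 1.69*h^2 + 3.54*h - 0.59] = 16.5*h - 3.38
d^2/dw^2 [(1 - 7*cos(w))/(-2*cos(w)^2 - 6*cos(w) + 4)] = (-63*(1 - cos(2*w))^2*cos(w) + 25*(1 - cos(2*w))^2 + 7*cos(w) + 38*cos(2*w) - 117*cos(3*w) + 14*cos(5*w) + 186)/(6*cos(w) + cos(2*w) - 3)^3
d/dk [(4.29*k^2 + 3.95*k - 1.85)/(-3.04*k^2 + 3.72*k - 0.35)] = (27.9668*k^2 - 14.251*k + 5.4995)/(9.2416*k^4 - 22.6176*k^3 + 15.9664*k^2 - 2.604*k + 0.1225)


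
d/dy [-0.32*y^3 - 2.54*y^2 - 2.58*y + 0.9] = -0.96*y^2 - 5.08*y - 2.58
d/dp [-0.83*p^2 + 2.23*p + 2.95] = 2.23 - 1.66*p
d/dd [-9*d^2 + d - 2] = 1 - 18*d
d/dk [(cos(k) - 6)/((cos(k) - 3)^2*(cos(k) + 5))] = (-13*cos(k) + cos(2*k) - 26)*sin(k)/((cos(k) - 3)^3*(cos(k) + 5)^2)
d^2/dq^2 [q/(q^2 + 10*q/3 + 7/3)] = 6*(4*q*(3*q + 5)^2 - (9*q + 10)*(3*q^2 + 10*q + 7))/(3*q^2 + 10*q + 7)^3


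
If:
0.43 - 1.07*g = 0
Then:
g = 0.40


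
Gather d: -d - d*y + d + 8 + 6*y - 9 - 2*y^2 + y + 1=-d*y - 2*y^2 + 7*y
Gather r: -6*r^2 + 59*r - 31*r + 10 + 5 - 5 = -6*r^2 + 28*r + 10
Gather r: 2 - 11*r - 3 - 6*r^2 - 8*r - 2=-6*r^2 - 19*r - 3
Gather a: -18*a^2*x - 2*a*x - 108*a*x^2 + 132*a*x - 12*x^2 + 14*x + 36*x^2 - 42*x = -18*a^2*x + a*(-108*x^2 + 130*x) + 24*x^2 - 28*x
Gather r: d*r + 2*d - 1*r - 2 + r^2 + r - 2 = d*r + 2*d + r^2 - 4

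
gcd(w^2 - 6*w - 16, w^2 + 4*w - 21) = 1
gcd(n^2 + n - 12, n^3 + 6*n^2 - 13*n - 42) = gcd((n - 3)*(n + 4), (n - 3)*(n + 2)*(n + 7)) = n - 3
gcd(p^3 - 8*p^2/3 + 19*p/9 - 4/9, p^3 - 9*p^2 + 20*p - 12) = p - 1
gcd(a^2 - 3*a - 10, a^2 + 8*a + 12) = a + 2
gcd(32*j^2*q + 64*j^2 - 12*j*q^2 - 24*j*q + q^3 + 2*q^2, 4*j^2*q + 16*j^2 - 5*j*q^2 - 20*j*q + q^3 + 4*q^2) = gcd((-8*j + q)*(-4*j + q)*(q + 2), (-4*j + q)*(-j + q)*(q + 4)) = -4*j + q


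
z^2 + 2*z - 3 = (z - 1)*(z + 3)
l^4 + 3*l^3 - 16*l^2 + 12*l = l*(l - 2)*(l - 1)*(l + 6)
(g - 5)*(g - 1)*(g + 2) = g^3 - 4*g^2 - 7*g + 10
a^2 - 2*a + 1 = (a - 1)^2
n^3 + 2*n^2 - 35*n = n*(n - 5)*(n + 7)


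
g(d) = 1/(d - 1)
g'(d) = -1/(d - 1)^2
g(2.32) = 0.76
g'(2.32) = -0.57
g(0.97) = -33.33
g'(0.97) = -1111.11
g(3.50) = 0.40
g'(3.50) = -0.16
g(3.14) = 0.47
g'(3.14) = -0.22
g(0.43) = -1.75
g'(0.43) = -3.08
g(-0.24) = -0.81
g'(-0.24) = -0.65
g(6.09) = 0.20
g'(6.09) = -0.04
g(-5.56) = -0.15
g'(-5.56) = -0.02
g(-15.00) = -0.06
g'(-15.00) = 0.00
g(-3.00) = -0.25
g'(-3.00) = -0.06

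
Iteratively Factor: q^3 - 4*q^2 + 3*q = (q)*(q^2 - 4*q + 3) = q*(q - 3)*(q - 1)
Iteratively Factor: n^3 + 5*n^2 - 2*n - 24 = (n - 2)*(n^2 + 7*n + 12) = (n - 2)*(n + 3)*(n + 4)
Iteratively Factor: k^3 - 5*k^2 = (k)*(k^2 - 5*k) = k^2*(k - 5)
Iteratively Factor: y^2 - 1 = (y - 1)*(y + 1)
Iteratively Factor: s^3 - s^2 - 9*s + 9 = (s - 1)*(s^2 - 9) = (s - 1)*(s + 3)*(s - 3)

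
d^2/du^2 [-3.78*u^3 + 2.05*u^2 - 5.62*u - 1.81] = 4.1 - 22.68*u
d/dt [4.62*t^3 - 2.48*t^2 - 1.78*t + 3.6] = 13.86*t^2 - 4.96*t - 1.78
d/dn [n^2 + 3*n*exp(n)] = 3*n*exp(n) + 2*n + 3*exp(n)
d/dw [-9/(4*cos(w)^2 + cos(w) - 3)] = -9*(8*cos(w) + 1)*sin(w)/(4*cos(w)^2 + cos(w) - 3)^2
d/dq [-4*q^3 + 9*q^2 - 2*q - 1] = -12*q^2 + 18*q - 2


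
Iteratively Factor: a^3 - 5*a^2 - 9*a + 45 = (a - 3)*(a^2 - 2*a - 15) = (a - 5)*(a - 3)*(a + 3)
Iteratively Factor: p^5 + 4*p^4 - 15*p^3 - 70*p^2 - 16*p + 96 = (p - 4)*(p^4 + 8*p^3 + 17*p^2 - 2*p - 24) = (p - 4)*(p + 3)*(p^3 + 5*p^2 + 2*p - 8) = (p - 4)*(p - 1)*(p + 3)*(p^2 + 6*p + 8) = (p - 4)*(p - 1)*(p + 2)*(p + 3)*(p + 4)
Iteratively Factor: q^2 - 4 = (q + 2)*(q - 2)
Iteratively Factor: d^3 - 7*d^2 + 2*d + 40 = (d - 4)*(d^2 - 3*d - 10) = (d - 4)*(d + 2)*(d - 5)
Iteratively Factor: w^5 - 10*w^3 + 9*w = (w - 1)*(w^4 + w^3 - 9*w^2 - 9*w) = (w - 1)*(w + 1)*(w^3 - 9*w) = (w - 3)*(w - 1)*(w + 1)*(w^2 + 3*w) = w*(w - 3)*(w - 1)*(w + 1)*(w + 3)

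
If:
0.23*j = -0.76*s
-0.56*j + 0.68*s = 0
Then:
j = 0.00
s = 0.00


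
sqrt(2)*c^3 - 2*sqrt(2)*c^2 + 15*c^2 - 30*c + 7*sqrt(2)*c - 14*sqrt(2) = (c - 2)*(c + 7*sqrt(2))*(sqrt(2)*c + 1)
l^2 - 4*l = l*(l - 4)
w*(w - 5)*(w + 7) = w^3 + 2*w^2 - 35*w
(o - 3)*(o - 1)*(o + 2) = o^3 - 2*o^2 - 5*o + 6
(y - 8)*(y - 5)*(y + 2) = y^3 - 11*y^2 + 14*y + 80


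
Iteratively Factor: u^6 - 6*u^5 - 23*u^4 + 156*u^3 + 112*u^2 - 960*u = (u - 4)*(u^5 - 2*u^4 - 31*u^3 + 32*u^2 + 240*u) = (u - 5)*(u - 4)*(u^4 + 3*u^3 - 16*u^2 - 48*u) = (u - 5)*(u - 4)^2*(u^3 + 7*u^2 + 12*u) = (u - 5)*(u - 4)^2*(u + 3)*(u^2 + 4*u) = (u - 5)*(u - 4)^2*(u + 3)*(u + 4)*(u)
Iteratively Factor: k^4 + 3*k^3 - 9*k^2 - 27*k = (k + 3)*(k^3 - 9*k) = k*(k + 3)*(k^2 - 9) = k*(k + 3)^2*(k - 3)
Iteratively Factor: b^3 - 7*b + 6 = (b - 1)*(b^2 + b - 6) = (b - 1)*(b + 3)*(b - 2)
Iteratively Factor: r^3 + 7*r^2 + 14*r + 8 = (r + 4)*(r^2 + 3*r + 2) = (r + 1)*(r + 4)*(r + 2)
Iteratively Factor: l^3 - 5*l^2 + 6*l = (l - 2)*(l^2 - 3*l) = (l - 3)*(l - 2)*(l)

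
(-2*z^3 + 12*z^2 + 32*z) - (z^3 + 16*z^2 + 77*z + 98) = -3*z^3 - 4*z^2 - 45*z - 98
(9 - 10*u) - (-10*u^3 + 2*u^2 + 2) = 10*u^3 - 2*u^2 - 10*u + 7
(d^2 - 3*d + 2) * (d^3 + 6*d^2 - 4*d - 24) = d^5 + 3*d^4 - 20*d^3 + 64*d - 48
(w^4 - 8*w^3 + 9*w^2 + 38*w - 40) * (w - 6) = w^5 - 14*w^4 + 57*w^3 - 16*w^2 - 268*w + 240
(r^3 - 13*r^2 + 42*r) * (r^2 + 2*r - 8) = r^5 - 11*r^4 + 8*r^3 + 188*r^2 - 336*r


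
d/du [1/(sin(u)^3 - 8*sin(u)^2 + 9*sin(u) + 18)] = (-3*sin(u)^2 + 16*sin(u) - 9)*cos(u)/(sin(u)^3 - 8*sin(u)^2 + 9*sin(u) + 18)^2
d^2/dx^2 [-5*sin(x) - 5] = 5*sin(x)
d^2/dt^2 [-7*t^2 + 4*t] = -14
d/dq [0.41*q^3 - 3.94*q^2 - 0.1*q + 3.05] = 1.23*q^2 - 7.88*q - 0.1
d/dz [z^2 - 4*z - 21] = 2*z - 4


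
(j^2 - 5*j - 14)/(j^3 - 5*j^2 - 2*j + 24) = (j - 7)/(j^2 - 7*j + 12)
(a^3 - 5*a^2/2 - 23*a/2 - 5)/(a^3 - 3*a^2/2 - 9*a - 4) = (a - 5)/(a - 4)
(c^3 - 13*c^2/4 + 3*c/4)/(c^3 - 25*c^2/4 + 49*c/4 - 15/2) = c*(4*c - 1)/(4*c^2 - 13*c + 10)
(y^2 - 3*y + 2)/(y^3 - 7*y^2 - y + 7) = (y - 2)/(y^2 - 6*y - 7)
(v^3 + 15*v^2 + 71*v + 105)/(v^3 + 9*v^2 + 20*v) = (v^2 + 10*v + 21)/(v*(v + 4))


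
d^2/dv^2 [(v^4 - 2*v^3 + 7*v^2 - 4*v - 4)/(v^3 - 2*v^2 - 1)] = 2*(7*v^6 - 9*v^5 - 6*v^4 + 101*v^3 - 108*v^2 + 6*v + 15)/(v^9 - 6*v^8 + 12*v^7 - 11*v^6 + 12*v^5 - 12*v^4 + 3*v^3 - 6*v^2 - 1)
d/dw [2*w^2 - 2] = 4*w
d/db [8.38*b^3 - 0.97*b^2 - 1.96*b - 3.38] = 25.14*b^2 - 1.94*b - 1.96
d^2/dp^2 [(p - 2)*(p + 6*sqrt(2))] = 2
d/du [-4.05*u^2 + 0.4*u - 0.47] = 0.4 - 8.1*u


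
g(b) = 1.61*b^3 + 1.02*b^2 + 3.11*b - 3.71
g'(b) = 4.83*b^2 + 2.04*b + 3.11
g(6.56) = 515.09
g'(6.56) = 224.34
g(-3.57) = -75.07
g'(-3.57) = 57.39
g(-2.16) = -21.89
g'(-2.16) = 21.24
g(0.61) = -1.07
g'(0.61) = 6.15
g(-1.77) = -14.95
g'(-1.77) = 14.63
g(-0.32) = -4.65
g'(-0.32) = 2.95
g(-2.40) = -27.56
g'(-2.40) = 26.03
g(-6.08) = -346.77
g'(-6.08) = 169.25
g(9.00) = 1280.59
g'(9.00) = 412.70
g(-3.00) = -47.33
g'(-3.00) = 40.46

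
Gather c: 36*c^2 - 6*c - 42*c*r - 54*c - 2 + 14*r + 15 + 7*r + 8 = 36*c^2 + c*(-42*r - 60) + 21*r + 21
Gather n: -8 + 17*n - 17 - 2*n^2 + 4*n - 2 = -2*n^2 + 21*n - 27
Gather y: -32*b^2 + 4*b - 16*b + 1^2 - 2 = -32*b^2 - 12*b - 1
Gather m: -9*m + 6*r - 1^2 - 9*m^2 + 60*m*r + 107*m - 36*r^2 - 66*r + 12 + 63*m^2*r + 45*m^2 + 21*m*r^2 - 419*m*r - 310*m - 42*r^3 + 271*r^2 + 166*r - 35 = m^2*(63*r + 36) + m*(21*r^2 - 359*r - 212) - 42*r^3 + 235*r^2 + 106*r - 24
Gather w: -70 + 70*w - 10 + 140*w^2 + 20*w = 140*w^2 + 90*w - 80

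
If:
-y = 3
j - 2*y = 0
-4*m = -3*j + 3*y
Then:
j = -6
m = -9/4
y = -3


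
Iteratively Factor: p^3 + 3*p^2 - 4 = (p - 1)*(p^2 + 4*p + 4) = (p - 1)*(p + 2)*(p + 2)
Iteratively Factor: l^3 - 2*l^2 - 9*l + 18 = (l - 2)*(l^2 - 9) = (l - 3)*(l - 2)*(l + 3)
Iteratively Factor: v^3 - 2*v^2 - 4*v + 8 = (v - 2)*(v^2 - 4) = (v - 2)^2*(v + 2)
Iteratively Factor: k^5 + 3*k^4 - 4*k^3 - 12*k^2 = (k - 2)*(k^4 + 5*k^3 + 6*k^2) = (k - 2)*(k + 3)*(k^3 + 2*k^2) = k*(k - 2)*(k + 3)*(k^2 + 2*k) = k^2*(k - 2)*(k + 3)*(k + 2)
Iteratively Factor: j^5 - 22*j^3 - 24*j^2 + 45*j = (j - 5)*(j^4 + 5*j^3 + 3*j^2 - 9*j) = (j - 5)*(j + 3)*(j^3 + 2*j^2 - 3*j) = (j - 5)*(j + 3)^2*(j^2 - j) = (j - 5)*(j - 1)*(j + 3)^2*(j)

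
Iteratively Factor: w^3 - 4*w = (w)*(w^2 - 4) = w*(w + 2)*(w - 2)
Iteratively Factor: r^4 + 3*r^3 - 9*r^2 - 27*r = (r + 3)*(r^3 - 9*r) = (r + 3)^2*(r^2 - 3*r) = (r - 3)*(r + 3)^2*(r)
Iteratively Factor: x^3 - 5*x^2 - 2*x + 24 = (x - 4)*(x^2 - x - 6) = (x - 4)*(x - 3)*(x + 2)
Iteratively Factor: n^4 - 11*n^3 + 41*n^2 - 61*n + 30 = (n - 1)*(n^3 - 10*n^2 + 31*n - 30) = (n - 2)*(n - 1)*(n^2 - 8*n + 15) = (n - 3)*(n - 2)*(n - 1)*(n - 5)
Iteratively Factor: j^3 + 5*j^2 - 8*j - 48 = (j - 3)*(j^2 + 8*j + 16) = (j - 3)*(j + 4)*(j + 4)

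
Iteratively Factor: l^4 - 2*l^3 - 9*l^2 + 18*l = (l - 2)*(l^3 - 9*l) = (l - 3)*(l - 2)*(l^2 + 3*l) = l*(l - 3)*(l - 2)*(l + 3)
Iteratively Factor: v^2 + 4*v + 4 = (v + 2)*(v + 2)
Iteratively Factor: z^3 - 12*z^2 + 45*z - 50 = (z - 5)*(z^2 - 7*z + 10) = (z - 5)*(z - 2)*(z - 5)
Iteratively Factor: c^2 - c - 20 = (c - 5)*(c + 4)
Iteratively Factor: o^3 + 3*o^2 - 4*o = (o)*(o^2 + 3*o - 4) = o*(o - 1)*(o + 4)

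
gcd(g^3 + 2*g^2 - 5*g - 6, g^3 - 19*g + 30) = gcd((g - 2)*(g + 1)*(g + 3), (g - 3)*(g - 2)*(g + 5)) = g - 2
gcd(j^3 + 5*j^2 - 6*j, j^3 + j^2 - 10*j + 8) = j - 1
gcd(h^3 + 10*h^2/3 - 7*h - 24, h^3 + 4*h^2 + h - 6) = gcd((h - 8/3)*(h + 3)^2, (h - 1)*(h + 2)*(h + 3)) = h + 3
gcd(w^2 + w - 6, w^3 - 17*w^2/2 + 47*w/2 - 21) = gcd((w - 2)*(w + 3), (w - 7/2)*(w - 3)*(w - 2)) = w - 2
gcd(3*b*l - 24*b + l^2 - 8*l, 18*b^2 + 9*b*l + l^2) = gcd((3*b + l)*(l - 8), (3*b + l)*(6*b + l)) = 3*b + l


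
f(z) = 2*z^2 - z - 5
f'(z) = 4*z - 1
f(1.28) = -3.00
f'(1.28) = 4.12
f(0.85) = -4.40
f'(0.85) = 2.40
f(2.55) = 5.46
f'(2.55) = 9.20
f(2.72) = 7.08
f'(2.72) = 9.88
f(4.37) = 28.82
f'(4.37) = 16.48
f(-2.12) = 6.11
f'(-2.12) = -9.48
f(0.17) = -5.11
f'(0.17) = -0.32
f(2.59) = 5.83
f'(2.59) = 9.36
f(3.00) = 10.00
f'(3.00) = 11.00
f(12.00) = 271.00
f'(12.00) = 47.00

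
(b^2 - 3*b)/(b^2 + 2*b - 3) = b*(b - 3)/(b^2 + 2*b - 3)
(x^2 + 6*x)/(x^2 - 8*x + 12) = x*(x + 6)/(x^2 - 8*x + 12)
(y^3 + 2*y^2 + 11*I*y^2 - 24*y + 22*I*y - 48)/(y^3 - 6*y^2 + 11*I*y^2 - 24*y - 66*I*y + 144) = (y + 2)/(y - 6)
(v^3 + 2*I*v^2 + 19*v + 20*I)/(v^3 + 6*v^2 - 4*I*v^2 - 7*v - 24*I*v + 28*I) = (v^2 + 6*I*v - 5)/(v^2 + 6*v - 7)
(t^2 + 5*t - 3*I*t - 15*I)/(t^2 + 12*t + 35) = (t - 3*I)/(t + 7)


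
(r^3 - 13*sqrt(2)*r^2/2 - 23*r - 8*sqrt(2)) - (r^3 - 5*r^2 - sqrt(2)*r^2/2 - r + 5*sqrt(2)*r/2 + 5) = -6*sqrt(2)*r^2 + 5*r^2 - 22*r - 5*sqrt(2)*r/2 - 8*sqrt(2) - 5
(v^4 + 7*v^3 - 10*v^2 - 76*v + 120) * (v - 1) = v^5 + 6*v^4 - 17*v^3 - 66*v^2 + 196*v - 120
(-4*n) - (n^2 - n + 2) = -n^2 - 3*n - 2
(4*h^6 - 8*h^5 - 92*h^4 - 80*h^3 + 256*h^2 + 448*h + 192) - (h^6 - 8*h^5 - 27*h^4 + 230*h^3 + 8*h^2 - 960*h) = 3*h^6 - 65*h^4 - 310*h^3 + 248*h^2 + 1408*h + 192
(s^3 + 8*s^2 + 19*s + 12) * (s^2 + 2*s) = s^5 + 10*s^4 + 35*s^3 + 50*s^2 + 24*s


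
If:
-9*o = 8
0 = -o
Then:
No Solution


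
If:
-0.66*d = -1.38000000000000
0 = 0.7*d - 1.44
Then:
No Solution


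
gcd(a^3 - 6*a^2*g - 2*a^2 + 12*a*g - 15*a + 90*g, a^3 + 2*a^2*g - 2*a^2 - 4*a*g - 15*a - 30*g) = a^2 - 2*a - 15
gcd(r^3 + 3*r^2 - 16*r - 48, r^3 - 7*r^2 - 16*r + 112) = r^2 - 16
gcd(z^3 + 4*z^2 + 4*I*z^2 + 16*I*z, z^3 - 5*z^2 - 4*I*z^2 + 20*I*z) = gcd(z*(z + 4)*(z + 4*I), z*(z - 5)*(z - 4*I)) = z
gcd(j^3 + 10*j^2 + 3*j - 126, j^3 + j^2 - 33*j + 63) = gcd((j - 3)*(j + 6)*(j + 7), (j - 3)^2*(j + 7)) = j^2 + 4*j - 21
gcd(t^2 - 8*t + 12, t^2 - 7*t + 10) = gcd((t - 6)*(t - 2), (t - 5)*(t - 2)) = t - 2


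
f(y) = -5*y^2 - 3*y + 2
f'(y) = -10*y - 3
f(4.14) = -96.12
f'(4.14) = -44.40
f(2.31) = -31.61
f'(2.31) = -26.10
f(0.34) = 0.40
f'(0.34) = -6.40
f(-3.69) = -55.01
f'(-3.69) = 33.90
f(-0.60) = 2.00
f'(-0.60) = 3.00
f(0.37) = 0.21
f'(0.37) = -6.70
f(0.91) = -4.87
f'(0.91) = -12.10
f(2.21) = -29.05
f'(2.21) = -25.10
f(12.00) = -754.00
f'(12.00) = -123.00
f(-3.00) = -34.00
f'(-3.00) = 27.00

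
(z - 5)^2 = z^2 - 10*z + 25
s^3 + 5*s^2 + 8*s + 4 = (s + 1)*(s + 2)^2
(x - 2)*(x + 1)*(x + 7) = x^3 + 6*x^2 - 9*x - 14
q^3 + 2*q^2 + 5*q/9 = q*(q + 1/3)*(q + 5/3)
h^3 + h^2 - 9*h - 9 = (h - 3)*(h + 1)*(h + 3)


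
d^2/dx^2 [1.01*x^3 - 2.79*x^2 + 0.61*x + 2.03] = 6.06*x - 5.58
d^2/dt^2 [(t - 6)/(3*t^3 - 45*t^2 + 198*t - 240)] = 2*(3*(t - 6)*(t^2 - 10*t + 22)^2 + (-t^2 + 10*t - (t - 6)*(t - 5) - 22)*(t^3 - 15*t^2 + 66*t - 80))/(t^3 - 15*t^2 + 66*t - 80)^3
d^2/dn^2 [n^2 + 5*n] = 2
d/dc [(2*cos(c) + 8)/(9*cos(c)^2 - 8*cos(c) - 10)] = 2*(9*cos(c)^2 + 72*cos(c) - 22)*sin(c)/(9*sin(c)^2 + 8*cos(c) + 1)^2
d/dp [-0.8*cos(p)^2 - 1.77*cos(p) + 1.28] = (1.6*cos(p) + 1.77)*sin(p)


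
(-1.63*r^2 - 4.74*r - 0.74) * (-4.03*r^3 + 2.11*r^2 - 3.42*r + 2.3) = 6.5689*r^5 + 15.6629*r^4 - 1.4446*r^3 + 10.9004*r^2 - 8.3712*r - 1.702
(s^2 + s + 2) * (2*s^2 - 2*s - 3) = 2*s^4 - s^2 - 7*s - 6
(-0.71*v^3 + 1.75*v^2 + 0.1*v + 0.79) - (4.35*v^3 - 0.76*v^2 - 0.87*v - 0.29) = -5.06*v^3 + 2.51*v^2 + 0.97*v + 1.08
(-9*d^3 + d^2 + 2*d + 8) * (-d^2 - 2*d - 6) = 9*d^5 + 17*d^4 + 50*d^3 - 18*d^2 - 28*d - 48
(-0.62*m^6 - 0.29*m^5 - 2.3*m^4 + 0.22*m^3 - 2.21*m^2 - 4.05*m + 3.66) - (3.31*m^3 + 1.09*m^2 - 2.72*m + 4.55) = -0.62*m^6 - 0.29*m^5 - 2.3*m^4 - 3.09*m^3 - 3.3*m^2 - 1.33*m - 0.89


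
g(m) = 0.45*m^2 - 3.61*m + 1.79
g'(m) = 0.9*m - 3.61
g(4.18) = -5.44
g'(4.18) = 0.15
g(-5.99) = 39.56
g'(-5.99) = -9.00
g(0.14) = 1.29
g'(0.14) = -3.48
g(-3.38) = 19.13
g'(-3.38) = -6.65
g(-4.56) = 27.61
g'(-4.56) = -7.71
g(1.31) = -2.17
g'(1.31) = -2.43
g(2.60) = -4.55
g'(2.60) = -1.27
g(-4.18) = 24.74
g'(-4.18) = -7.37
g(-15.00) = 157.19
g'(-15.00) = -17.11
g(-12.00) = 109.91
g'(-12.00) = -14.41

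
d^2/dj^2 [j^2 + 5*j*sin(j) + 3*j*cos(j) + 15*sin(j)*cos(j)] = -5*j*sin(j) - 3*j*cos(j) - 6*sin(j) - 30*sin(2*j) + 10*cos(j) + 2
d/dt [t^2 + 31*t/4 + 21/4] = 2*t + 31/4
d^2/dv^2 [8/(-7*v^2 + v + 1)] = 16*(-49*v^2 + 7*v + (14*v - 1)^2 + 7)/(-7*v^2 + v + 1)^3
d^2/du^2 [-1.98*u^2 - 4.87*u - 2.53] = -3.96000000000000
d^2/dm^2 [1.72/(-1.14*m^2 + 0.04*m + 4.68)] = (-4.470624*m^2 + 0.156864*m + 1.72*(2.28*m - 0.04)*(4.56*m - 0.08) + 18.353088)/(-1.14*m^2 + 0.04*m + 4.68)^3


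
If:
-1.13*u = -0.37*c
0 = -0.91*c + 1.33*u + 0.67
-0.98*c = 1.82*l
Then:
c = 1.41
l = -0.76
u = 0.46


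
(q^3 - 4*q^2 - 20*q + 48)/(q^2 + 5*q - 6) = (q^3 - 4*q^2 - 20*q + 48)/(q^2 + 5*q - 6)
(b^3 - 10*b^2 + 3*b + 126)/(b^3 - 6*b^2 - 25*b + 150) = (b^2 - 4*b - 21)/(b^2 - 25)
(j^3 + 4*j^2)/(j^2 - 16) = j^2/(j - 4)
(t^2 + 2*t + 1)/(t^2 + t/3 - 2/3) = 3*(t + 1)/(3*t - 2)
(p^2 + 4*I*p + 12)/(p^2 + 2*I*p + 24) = (p - 2*I)/(p - 4*I)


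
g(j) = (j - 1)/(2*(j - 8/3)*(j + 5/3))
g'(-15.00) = 0.00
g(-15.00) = -0.03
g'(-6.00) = -0.02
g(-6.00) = -0.09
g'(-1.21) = -1.49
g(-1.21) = 0.62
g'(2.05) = -0.53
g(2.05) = -0.23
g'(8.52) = -0.01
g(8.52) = 0.06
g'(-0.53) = -0.26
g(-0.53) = 0.21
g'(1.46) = -0.16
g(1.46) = -0.06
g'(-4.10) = -0.06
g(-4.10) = -0.15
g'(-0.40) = -0.21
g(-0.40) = 0.18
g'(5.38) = -0.03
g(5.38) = 0.11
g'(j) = -(j - 1)/(2*(j - 8/3)*(j + 5/3)^2) + 1/(2*(j - 8/3)*(j + 5/3)) - (j - 1)/(2*(j - 8/3)^2*(j + 5/3)) = 9*(-9*j^2 + 18*j - 49)/(2*(81*j^4 - 162*j^3 - 639*j^2 + 720*j + 1600))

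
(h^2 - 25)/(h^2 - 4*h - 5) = (h + 5)/(h + 1)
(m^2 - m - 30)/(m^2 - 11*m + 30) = (m + 5)/(m - 5)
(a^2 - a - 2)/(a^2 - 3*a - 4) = (a - 2)/(a - 4)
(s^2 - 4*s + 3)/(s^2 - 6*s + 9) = (s - 1)/(s - 3)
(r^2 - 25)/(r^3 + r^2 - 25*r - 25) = 1/(r + 1)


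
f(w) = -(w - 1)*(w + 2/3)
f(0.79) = 0.31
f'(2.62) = -4.91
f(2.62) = -5.32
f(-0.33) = 0.45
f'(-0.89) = 2.11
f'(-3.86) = 8.05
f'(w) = 1/3 - 2*w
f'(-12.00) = 24.33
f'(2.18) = -4.03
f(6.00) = -33.33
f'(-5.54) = 11.41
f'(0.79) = -1.25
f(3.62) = -11.23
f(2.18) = -3.36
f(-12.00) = -147.33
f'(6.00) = -11.67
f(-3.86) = -15.52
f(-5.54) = -31.87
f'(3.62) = -6.91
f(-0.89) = -0.42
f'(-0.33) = 0.99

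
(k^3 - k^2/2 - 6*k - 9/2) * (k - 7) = k^4 - 15*k^3/2 - 5*k^2/2 + 75*k/2 + 63/2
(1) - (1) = 0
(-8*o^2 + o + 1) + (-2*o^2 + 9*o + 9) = -10*o^2 + 10*o + 10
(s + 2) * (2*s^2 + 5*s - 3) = 2*s^3 + 9*s^2 + 7*s - 6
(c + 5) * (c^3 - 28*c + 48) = c^4 + 5*c^3 - 28*c^2 - 92*c + 240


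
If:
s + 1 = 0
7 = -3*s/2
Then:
No Solution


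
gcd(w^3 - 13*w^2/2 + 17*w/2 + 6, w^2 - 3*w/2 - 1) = w + 1/2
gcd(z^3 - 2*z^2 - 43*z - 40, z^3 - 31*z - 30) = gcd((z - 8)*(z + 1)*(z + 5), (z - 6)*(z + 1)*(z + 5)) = z^2 + 6*z + 5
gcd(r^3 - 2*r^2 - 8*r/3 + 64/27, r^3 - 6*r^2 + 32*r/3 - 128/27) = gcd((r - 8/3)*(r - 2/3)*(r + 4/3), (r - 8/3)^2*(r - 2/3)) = r^2 - 10*r/3 + 16/9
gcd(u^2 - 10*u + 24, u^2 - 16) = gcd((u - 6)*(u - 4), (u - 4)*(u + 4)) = u - 4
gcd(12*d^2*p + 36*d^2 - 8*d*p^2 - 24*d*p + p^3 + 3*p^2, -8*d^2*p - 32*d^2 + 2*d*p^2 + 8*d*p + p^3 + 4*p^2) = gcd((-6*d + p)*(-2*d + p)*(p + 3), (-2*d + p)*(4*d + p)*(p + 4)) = -2*d + p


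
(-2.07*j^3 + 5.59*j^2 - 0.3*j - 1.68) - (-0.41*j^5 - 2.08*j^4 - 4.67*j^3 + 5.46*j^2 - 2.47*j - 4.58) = 0.41*j^5 + 2.08*j^4 + 2.6*j^3 + 0.13*j^2 + 2.17*j + 2.9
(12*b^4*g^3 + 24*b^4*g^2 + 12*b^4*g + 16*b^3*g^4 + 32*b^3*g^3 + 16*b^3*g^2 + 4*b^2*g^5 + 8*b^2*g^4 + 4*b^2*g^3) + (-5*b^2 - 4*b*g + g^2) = 12*b^4*g^3 + 24*b^4*g^2 + 12*b^4*g + 16*b^3*g^4 + 32*b^3*g^3 + 16*b^3*g^2 + 4*b^2*g^5 + 8*b^2*g^4 + 4*b^2*g^3 - 5*b^2 - 4*b*g + g^2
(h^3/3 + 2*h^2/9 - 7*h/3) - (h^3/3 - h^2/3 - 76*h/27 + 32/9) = 5*h^2/9 + 13*h/27 - 32/9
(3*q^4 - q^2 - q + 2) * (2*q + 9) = 6*q^5 + 27*q^4 - 2*q^3 - 11*q^2 - 5*q + 18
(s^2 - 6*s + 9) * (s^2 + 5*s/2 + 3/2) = s^4 - 7*s^3/2 - 9*s^2/2 + 27*s/2 + 27/2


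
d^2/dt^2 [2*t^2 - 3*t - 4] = 4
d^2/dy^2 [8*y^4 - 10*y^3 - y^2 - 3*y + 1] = 96*y^2 - 60*y - 2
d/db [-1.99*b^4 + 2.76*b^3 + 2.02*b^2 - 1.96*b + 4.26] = -7.96*b^3 + 8.28*b^2 + 4.04*b - 1.96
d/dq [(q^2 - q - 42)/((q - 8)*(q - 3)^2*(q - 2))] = (-2*q^4 + 13*q^3 + 175*q^2 - 1592*q + 2652)/(q^7 - 29*q^6 + 339*q^5 - 2075*q^4 + 7240*q^3 - 14508*q^2 + 15552*q - 6912)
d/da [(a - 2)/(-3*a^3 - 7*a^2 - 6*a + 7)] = (-3*a^3 - 7*a^2 - 6*a + (a - 2)*(9*a^2 + 14*a + 6) + 7)/(3*a^3 + 7*a^2 + 6*a - 7)^2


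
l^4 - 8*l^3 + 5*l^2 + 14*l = l*(l - 7)*(l - 2)*(l + 1)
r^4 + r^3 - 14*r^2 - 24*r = r*(r - 4)*(r + 2)*(r + 3)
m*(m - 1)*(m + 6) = m^3 + 5*m^2 - 6*m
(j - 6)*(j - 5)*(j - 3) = j^3 - 14*j^2 + 63*j - 90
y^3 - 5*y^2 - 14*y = y*(y - 7)*(y + 2)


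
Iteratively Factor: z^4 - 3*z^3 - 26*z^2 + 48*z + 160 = (z + 2)*(z^3 - 5*z^2 - 16*z + 80) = (z - 4)*(z + 2)*(z^2 - z - 20) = (z - 5)*(z - 4)*(z + 2)*(z + 4)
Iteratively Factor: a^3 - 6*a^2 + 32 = (a - 4)*(a^2 - 2*a - 8) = (a - 4)^2*(a + 2)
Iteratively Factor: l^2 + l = (l)*(l + 1)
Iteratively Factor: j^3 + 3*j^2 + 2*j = (j + 1)*(j^2 + 2*j) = j*(j + 1)*(j + 2)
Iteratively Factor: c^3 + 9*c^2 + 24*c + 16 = (c + 4)*(c^2 + 5*c + 4) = (c + 1)*(c + 4)*(c + 4)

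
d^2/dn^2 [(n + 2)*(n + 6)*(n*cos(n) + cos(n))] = -n^3*cos(n) - 6*n^2*sin(n) - 9*n^2*cos(n) - 36*n*sin(n) - 14*n*cos(n) - 40*sin(n) + 6*cos(n)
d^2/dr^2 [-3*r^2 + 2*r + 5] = -6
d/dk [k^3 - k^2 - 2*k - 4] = 3*k^2 - 2*k - 2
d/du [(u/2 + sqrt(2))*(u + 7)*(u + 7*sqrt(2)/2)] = 3*u^2/2 + 7*u + 11*sqrt(2)*u/2 + 7 + 77*sqrt(2)/4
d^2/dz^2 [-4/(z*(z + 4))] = 8*(-z^2 - z*(z + 4) - (z + 4)^2)/(z^3*(z + 4)^3)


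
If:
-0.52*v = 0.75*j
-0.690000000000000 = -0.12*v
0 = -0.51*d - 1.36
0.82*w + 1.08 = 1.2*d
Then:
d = -2.67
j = -3.99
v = 5.75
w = -5.22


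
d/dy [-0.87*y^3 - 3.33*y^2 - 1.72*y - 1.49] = -2.61*y^2 - 6.66*y - 1.72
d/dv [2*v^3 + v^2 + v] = 6*v^2 + 2*v + 1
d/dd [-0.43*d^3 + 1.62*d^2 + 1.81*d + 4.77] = -1.29*d^2 + 3.24*d + 1.81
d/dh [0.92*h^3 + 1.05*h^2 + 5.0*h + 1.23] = 2.76*h^2 + 2.1*h + 5.0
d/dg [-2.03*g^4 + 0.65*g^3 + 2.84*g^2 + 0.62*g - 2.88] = -8.12*g^3 + 1.95*g^2 + 5.68*g + 0.62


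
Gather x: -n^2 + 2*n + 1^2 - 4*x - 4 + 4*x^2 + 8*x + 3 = -n^2 + 2*n + 4*x^2 + 4*x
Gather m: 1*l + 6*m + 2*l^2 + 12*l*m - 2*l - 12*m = 2*l^2 - l + m*(12*l - 6)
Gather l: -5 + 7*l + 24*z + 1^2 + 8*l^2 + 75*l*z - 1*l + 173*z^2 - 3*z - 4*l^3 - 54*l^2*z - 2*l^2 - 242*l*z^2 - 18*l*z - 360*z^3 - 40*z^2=-4*l^3 + l^2*(6 - 54*z) + l*(-242*z^2 + 57*z + 6) - 360*z^3 + 133*z^2 + 21*z - 4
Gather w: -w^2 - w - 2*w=-w^2 - 3*w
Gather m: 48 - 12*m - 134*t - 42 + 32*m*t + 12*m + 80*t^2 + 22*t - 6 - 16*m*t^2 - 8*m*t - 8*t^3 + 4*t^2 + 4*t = m*(-16*t^2 + 24*t) - 8*t^3 + 84*t^2 - 108*t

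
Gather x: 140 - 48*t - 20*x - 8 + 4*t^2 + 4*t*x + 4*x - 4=4*t^2 - 48*t + x*(4*t - 16) + 128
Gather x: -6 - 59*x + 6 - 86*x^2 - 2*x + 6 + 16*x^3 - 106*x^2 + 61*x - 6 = 16*x^3 - 192*x^2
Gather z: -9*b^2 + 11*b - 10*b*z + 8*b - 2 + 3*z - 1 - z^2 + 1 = -9*b^2 + 19*b - z^2 + z*(3 - 10*b) - 2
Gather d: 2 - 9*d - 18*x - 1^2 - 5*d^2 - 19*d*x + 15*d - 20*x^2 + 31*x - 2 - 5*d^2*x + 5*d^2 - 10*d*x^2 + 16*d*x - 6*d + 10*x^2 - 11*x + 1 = -5*d^2*x + d*(-10*x^2 - 3*x) - 10*x^2 + 2*x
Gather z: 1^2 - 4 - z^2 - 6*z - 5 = -z^2 - 6*z - 8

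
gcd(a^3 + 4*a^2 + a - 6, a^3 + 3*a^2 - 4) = a^2 + a - 2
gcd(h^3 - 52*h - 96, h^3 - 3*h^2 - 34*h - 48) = h^2 - 6*h - 16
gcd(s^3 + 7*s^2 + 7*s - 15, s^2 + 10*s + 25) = s + 5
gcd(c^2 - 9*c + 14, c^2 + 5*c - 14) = c - 2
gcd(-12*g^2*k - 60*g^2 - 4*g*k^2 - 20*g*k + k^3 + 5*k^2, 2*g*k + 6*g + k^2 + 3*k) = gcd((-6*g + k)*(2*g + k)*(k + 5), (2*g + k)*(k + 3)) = 2*g + k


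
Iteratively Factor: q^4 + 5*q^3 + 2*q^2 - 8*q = (q + 4)*(q^3 + q^2 - 2*q) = (q + 2)*(q + 4)*(q^2 - q) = q*(q + 2)*(q + 4)*(q - 1)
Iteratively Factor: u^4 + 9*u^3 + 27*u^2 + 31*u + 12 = (u + 4)*(u^3 + 5*u^2 + 7*u + 3) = (u + 3)*(u + 4)*(u^2 + 2*u + 1) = (u + 1)*(u + 3)*(u + 4)*(u + 1)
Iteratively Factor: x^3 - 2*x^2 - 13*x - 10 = (x - 5)*(x^2 + 3*x + 2) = (x - 5)*(x + 1)*(x + 2)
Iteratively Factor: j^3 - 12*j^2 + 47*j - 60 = (j - 5)*(j^2 - 7*j + 12) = (j - 5)*(j - 3)*(j - 4)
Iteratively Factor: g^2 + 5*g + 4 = (g + 4)*(g + 1)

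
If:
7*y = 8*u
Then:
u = 7*y/8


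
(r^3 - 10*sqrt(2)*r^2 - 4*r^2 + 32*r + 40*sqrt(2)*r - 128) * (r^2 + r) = r^5 - 10*sqrt(2)*r^4 - 3*r^4 + 28*r^3 + 30*sqrt(2)*r^3 - 96*r^2 + 40*sqrt(2)*r^2 - 128*r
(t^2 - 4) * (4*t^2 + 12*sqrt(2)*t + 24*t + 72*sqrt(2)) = 4*t^4 + 12*sqrt(2)*t^3 + 24*t^3 - 16*t^2 + 72*sqrt(2)*t^2 - 96*t - 48*sqrt(2)*t - 288*sqrt(2)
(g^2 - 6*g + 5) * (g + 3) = g^3 - 3*g^2 - 13*g + 15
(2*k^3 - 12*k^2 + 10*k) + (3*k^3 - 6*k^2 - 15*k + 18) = 5*k^3 - 18*k^2 - 5*k + 18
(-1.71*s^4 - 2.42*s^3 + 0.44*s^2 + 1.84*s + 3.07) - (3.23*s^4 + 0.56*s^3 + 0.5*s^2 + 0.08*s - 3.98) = -4.94*s^4 - 2.98*s^3 - 0.06*s^2 + 1.76*s + 7.05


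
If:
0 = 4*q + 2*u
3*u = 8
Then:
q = -4/3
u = 8/3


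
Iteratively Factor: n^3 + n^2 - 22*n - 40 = (n + 2)*(n^2 - n - 20) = (n - 5)*(n + 2)*(n + 4)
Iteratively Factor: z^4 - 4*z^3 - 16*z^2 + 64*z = (z - 4)*(z^3 - 16*z) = (z - 4)^2*(z^2 + 4*z) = (z - 4)^2*(z + 4)*(z)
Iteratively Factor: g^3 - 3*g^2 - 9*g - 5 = (g + 1)*(g^2 - 4*g - 5) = (g + 1)^2*(g - 5)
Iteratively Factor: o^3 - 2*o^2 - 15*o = (o - 5)*(o^2 + 3*o) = (o - 5)*(o + 3)*(o)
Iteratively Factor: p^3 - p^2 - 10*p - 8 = (p + 2)*(p^2 - 3*p - 4) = (p - 4)*(p + 2)*(p + 1)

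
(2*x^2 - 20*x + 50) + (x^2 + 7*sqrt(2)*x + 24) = 3*x^2 - 20*x + 7*sqrt(2)*x + 74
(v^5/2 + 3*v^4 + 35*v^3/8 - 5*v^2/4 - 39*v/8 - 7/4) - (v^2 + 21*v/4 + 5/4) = v^5/2 + 3*v^4 + 35*v^3/8 - 9*v^2/4 - 81*v/8 - 3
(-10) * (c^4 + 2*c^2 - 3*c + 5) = -10*c^4 - 20*c^2 + 30*c - 50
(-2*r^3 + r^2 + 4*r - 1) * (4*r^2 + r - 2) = -8*r^5 + 2*r^4 + 21*r^3 - 2*r^2 - 9*r + 2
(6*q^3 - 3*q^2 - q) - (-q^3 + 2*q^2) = 7*q^3 - 5*q^2 - q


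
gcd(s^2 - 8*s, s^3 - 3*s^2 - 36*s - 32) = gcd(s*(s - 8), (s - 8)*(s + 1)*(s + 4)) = s - 8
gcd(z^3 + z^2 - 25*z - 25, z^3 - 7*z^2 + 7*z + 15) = z^2 - 4*z - 5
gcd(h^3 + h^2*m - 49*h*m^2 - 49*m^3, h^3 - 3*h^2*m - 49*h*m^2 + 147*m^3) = h^2 - 49*m^2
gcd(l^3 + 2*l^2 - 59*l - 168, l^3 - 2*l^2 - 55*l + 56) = l^2 - l - 56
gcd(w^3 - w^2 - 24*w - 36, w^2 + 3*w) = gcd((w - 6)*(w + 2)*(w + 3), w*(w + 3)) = w + 3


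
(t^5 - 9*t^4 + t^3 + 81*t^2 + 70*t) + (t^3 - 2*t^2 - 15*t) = t^5 - 9*t^4 + 2*t^3 + 79*t^2 + 55*t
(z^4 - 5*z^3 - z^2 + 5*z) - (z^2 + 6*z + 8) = z^4 - 5*z^3 - 2*z^2 - z - 8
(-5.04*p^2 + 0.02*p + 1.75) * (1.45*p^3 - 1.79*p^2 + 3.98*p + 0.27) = -7.308*p^5 + 9.0506*p^4 - 17.5575*p^3 - 4.4137*p^2 + 6.9704*p + 0.4725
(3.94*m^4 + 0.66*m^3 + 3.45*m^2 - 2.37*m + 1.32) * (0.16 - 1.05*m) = -4.137*m^5 - 0.0626000000000001*m^4 - 3.5169*m^3 + 3.0405*m^2 - 1.7652*m + 0.2112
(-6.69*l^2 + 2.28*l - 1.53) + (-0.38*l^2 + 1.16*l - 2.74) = -7.07*l^2 + 3.44*l - 4.27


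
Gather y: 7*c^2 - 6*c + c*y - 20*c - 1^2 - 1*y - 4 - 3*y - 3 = 7*c^2 - 26*c + y*(c - 4) - 8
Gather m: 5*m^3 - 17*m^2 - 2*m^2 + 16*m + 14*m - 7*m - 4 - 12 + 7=5*m^3 - 19*m^2 + 23*m - 9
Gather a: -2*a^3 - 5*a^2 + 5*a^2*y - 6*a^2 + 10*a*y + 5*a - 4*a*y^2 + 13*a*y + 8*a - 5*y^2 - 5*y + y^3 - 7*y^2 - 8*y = -2*a^3 + a^2*(5*y - 11) + a*(-4*y^2 + 23*y + 13) + y^3 - 12*y^2 - 13*y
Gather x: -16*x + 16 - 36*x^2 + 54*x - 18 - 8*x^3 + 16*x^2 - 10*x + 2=-8*x^3 - 20*x^2 + 28*x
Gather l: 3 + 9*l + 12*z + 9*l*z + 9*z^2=l*(9*z + 9) + 9*z^2 + 12*z + 3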